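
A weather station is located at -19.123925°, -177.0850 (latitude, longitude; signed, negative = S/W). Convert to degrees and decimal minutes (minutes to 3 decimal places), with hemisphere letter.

19° 7.436′ S, 177° 5.100′ W

Latitude is negative → S; |value| = 19.123925
Lat: fractional part 0.123925 → 7.43550 minutes
Longitude is negative → W; |value| = 177.085000
Longitude: 177° + 0.085000 × 60 = 177° 5.10000′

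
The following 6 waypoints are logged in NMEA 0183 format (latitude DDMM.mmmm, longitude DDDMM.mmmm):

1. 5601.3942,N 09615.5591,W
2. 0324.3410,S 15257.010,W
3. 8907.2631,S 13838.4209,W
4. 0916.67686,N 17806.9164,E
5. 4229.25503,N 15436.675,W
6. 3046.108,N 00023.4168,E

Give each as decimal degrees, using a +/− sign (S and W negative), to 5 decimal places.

1. 56.02324, -96.25932
2. -3.40568, -152.95017
3. -89.12105, -138.64035
4. 9.27795, 178.11527
5. 42.48758, -154.61125
6. 30.76847, 0.39028

Point 1:
  Latitude: degrees = first 2 digits = 56, minutes = 1.3942; 56 + 1.3942/60 = 56.023237
  N → positive
  λ: degrees = first 3 digits = 96, minutes = 15.5591; 96 + 15.5591/60 = 96.259318
  W ⇒ negate
Point 2:
  φ: degrees = first 2 digits = 3, minutes = 24.341; 3 + 24.341/60 = 3.405683
  S ⇒ negate
  λ: split at 3 digits → 152° and 57.01′; 152 + 57.01/60 = 152.950167
  W → negative
Point 3:
  Latitude: degrees = first 2 digits = 89, minutes = 7.2631; 89 + 7.2631/60 = 89.121052
  S ⇒ negate
  Longitude: degrees = first 3 digits = 138, minutes = 38.4209; 138 + 38.4209/60 = 138.640348
  hemisphere W, so the sign is −
Point 4:
  Latitude: split at 2 digits → 09° and 16.67686′; 9 + 16.67686/60 = 9.277948
  N ⇒ keep positive
  Longitude: split at 3 digits → 178° and 6.9164′; 178 + 6.9164/60 = 178.115273
  E → positive
Point 5:
  Lat: split at 2 digits → 42° and 29.25503′; 42 + 29.25503/60 = 42.487584
  N → positive
  Longitude: degrees = first 3 digits = 154, minutes = 36.675; 154 + 36.675/60 = 154.611250
  W → negative
Point 6:
  φ: degrees = first 2 digits = 30, minutes = 46.108; 30 + 46.108/60 = 30.768467
  N ⇒ keep positive
  Longitude: split at 3 digits → 000° and 23.4168′; 0 + 23.4168/60 = 0.390280
  E → positive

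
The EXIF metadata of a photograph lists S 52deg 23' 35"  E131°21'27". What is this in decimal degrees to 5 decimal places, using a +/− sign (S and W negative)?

φ: 23′ + 35″ = 23.58333′; 52 + 23.58333/60 = 52.393056
S ⇒ negate
Longitude: 131 + 21/60 + 27/3600 = 131.357500
E → positive

-52.39306, 131.35750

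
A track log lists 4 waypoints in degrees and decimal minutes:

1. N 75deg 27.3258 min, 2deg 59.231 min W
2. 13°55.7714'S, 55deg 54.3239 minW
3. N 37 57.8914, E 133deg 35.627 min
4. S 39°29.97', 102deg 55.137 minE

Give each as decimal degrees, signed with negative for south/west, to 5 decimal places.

1. 75.45543, -2.98718
2. -13.92952, -55.90540
3. 37.96486, 133.59378
4. -39.49950, 102.91895

Point 1:
  Latitude: 75 + 27.3258/60 = 75.455430
  N ⇒ keep positive
  Lon: 59.231′ = 0.987183°; total 2.987183
  W ⇒ negate
Point 2:
  φ: 13 + 55.7714/60 = 13.929523
  S ⇒ negate
  Longitude: 54.3239′ = 0.905398°; total 55.905398
  hemisphere W, so the sign is −
Point 3:
  Lat: 37 + 57.8914/60 = 37.964857
  N → positive
  λ: 35.627′ = 0.593783°; total 133.593783
  E → positive
Point 4:
  Lat: 29.97′ = 0.499500°; total 39.499500
  S ⇒ negate
  Lon: 102 + 55.137/60 = 102.918950
  E → positive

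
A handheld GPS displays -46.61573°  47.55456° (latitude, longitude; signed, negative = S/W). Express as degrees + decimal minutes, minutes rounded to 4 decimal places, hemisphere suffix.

Latitude is negative → S; |value| = 46.615730
Lat: fractional part 0.615730 → 36.943800 minutes
Lon: minutes = (47.554560 − 47) × 60 = 33.273600

46° 36.9438′ S, 47° 33.2736′ E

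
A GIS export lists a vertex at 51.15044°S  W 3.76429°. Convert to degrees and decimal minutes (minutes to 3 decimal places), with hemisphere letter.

51° 9.026′ S, 3° 45.857′ W

φ: fractional part 0.150440 → 9.02640 minutes
Longitude: minutes = (3.764290 − 3) × 60 = 45.85740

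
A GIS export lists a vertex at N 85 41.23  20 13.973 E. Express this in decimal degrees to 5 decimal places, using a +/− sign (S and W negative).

85.68717, 20.23288

Latitude: 41.23′ = 0.687167°; total 85.687167
N → positive
Longitude: 20 + 13.973/60 = 20.232883
E ⇒ keep positive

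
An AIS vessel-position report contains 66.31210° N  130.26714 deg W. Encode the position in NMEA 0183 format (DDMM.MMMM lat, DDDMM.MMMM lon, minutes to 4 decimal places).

6618.7260,N / 13016.0284,W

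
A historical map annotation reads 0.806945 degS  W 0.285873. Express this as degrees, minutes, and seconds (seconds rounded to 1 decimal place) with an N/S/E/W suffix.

0°48′25.0″ S, 0°17′9.1″ W

Latitude: 0.806945° → 48.41670′; 0.41670 × 60 = 25.002″
Lon: 0.285873° → 17.15238′; 0.15238 × 60 = 9.143″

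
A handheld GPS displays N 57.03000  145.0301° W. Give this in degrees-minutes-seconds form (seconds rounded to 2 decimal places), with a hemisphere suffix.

57°01′48.00″ N, 145°01′48.36″ W

Latitude: whole degrees 57; 1.80000′ → 1′ and 48.0000″
Lon: whole degrees 145; 1.80600′ → 1′ and 48.3600″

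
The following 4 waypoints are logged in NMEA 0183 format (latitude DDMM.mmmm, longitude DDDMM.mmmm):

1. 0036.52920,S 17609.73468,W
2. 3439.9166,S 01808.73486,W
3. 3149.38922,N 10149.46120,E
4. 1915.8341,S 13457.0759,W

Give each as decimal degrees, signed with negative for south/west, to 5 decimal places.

1. -0.60882, -176.16224
2. -34.66528, -18.14558
3. 31.82315, 101.82435
4. -19.26390, -134.95127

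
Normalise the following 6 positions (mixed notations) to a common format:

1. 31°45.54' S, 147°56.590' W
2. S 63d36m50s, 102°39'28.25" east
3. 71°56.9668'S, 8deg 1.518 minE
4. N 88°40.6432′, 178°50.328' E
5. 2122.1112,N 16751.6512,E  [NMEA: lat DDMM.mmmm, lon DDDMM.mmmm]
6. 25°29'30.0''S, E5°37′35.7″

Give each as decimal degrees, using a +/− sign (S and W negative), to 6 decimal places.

1. -31.759000, -147.943167
2. -63.613889, 102.657847
3. -71.949447, 8.025300
4. 88.677387, 178.838800
5. 21.368520, 167.860853
6. -25.491667, 5.626583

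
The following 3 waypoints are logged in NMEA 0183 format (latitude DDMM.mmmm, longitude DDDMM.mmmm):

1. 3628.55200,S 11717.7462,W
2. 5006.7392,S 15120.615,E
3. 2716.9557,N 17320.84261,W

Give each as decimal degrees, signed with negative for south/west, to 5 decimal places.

1. -36.47587, -117.29577
2. -50.11232, 151.34358
3. 27.28260, -173.34738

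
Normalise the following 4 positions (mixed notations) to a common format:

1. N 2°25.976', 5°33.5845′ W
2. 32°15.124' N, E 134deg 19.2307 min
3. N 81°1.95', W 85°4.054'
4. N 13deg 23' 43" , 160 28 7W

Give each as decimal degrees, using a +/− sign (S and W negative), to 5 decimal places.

1. 2.43293, -5.55974
2. 32.25207, 134.32051
3. 81.03250, -85.06757
4. 13.39528, -160.46861

Point 1:
  Lat: 2 + 25.976/60 = 2.432933
  N ⇒ keep positive
  Longitude: 33.5845′ = 0.559742°; total 5.559742
  W ⇒ negate
Point 2:
  Lat: 32 + 15.124/60 = 32.252067
  N → positive
  Lon: 19.2307′ = 0.320512°; total 134.320512
  E → positive
Point 3:
  Lat: 81 + 1.95/60 = 81.032500
  N → positive
  Longitude: 4.054′ = 0.067567°; total 85.067567
  W ⇒ negate
Point 4:
  Lat: 23′ + 43″ = 23.71667′; 13 + 23.71667/60 = 13.395278
  N ⇒ keep positive
  Lon: 160 + 28/60 + 7/3600 = 160.468611
  W ⇒ negate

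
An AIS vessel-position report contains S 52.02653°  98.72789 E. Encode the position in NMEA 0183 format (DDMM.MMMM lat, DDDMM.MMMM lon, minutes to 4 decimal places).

Latitude: 52° + 0.026530 × 60 = 52° 1.591800′
λ: fractional part 0.727890 → 43.673400 minutes

5201.5918,S / 09843.6734,E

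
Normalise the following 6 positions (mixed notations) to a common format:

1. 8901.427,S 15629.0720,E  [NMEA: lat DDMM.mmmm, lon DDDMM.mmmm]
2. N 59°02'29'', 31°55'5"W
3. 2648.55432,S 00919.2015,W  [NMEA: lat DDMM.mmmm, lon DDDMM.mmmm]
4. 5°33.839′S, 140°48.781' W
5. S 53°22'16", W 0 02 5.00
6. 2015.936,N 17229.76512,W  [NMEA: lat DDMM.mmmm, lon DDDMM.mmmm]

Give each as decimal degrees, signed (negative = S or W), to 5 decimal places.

Point 1:
  Latitude: degrees = first 2 digits = 89, minutes = 1.427; 89 + 1.427/60 = 89.023783
  S ⇒ negate
  Lon: split at 3 digits → 156° and 29.072′; 156 + 29.072/60 = 156.484533
  E → positive
Point 2:
  Lat: 2′ + 29″ = 2.48333′; 59 + 2.48333/60 = 59.041389
  N ⇒ keep positive
  Lon: 31 + 55/60 + 5/3600 = 31.918056
  W → negative
Point 3:
  Lat: degrees = first 2 digits = 26, minutes = 48.55432; 26 + 48.55432/60 = 26.809239
  S ⇒ negate
  Longitude: degrees = first 3 digits = 9, minutes = 19.2015; 9 + 19.2015/60 = 9.320025
  W → negative
Point 4:
  φ: 33.839′ = 0.563983°; total 5.563983
  S → negative
  Longitude: 48.781′ = 0.813017°; total 140.813017
  W ⇒ negate
Point 5:
  Latitude: 53 + 22/60 + 16/3600 = 53.371111
  hemisphere S, so the sign is −
  Longitude: 0 + 2/60 + 5/3600 = 0.034722
  W ⇒ negate
Point 6:
  φ: degrees = first 2 digits = 20, minutes = 15.936; 20 + 15.936/60 = 20.265600
  N ⇒ keep positive
  Longitude: split at 3 digits → 172° and 29.76512′; 172 + 29.76512/60 = 172.496085
  hemisphere W, so the sign is −

1. -89.02378, 156.48453
2. 59.04139, -31.91806
3. -26.80924, -9.32003
4. -5.56398, -140.81302
5. -53.37111, -0.03472
6. 20.26560, -172.49609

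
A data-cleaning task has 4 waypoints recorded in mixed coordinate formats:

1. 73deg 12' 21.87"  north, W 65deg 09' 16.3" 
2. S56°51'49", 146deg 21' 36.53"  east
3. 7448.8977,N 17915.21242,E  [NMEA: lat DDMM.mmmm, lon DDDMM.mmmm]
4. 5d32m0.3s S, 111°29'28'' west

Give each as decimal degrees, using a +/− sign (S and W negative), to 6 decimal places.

1. 73.206075, -65.154528
2. -56.863611, 146.360147
3. 74.814962, 179.253540
4. -5.533417, -111.491111

Point 1:
  Lat: 73° + 12/60 + 21.87/3600 = 73 + 0.200000 + 0.006075 = 73.2060750
  N ⇒ keep positive
  Lon: 65 + 9/60 + 16.3/3600 = 65.1545278
  hemisphere W, so the sign is −
Point 2:
  Latitude: 51′ + 49″ = 51.81667′; 56 + 51.81667/60 = 56.8636111
  hemisphere S, so the sign is −
  Longitude: 21′ + 36.53″ = 21.60883′; 146 + 21.60883/60 = 146.3601472
  E ⇒ keep positive
Point 3:
  Latitude: degrees = first 2 digits = 74, minutes = 48.8977; 74 + 48.8977/60 = 74.8149617
  N ⇒ keep positive
  Longitude: degrees = first 3 digits = 179, minutes = 15.21242; 179 + 15.21242/60 = 179.2535403
  E → positive
Point 4:
  Lat: 5 + 32/60 + 0.3/3600 = 5.5334167
  S → negative
  Lon: 29′ + 28″ = 29.46667′; 111 + 29.46667/60 = 111.4911111
  W ⇒ negate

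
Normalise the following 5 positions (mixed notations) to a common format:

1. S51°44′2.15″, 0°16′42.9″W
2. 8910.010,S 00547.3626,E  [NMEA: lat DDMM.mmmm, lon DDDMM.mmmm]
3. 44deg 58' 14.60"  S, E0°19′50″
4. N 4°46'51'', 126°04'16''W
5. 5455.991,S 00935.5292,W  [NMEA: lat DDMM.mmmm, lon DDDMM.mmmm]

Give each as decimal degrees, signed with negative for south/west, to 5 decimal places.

1. -51.73393, -0.27858
2. -89.16683, 5.78938
3. -44.97072, 0.33056
4. 4.78083, -126.07111
5. -54.93318, -9.59215

Point 1:
  Latitude: 51° + 44/60 + 2.15/3600 = 51 + 0.733333 + 0.000597 = 51.733931
  S → negative
  λ: 0 + 16/60 + 42.9/3600 = 0.278583
  hemisphere W, so the sign is −
Point 2:
  Lat: split at 2 digits → 89° and 10.01′; 89 + 10.01/60 = 89.166833
  hemisphere S, so the sign is −
  Longitude: split at 3 digits → 005° and 47.3626′; 5 + 47.3626/60 = 5.789377
  E → positive
Point 3:
  Latitude: 44° + 58/60 + 14.6/3600 = 44 + 0.966667 + 0.004056 = 44.970722
  S ⇒ negate
  Longitude: 0° + 19/60 + 50/3600 = 0 + 0.316667 + 0.013889 = 0.330556
  E ⇒ keep positive
Point 4:
  φ: 46′ + 51″ = 46.85000′; 4 + 46.85000/60 = 4.780833
  N ⇒ keep positive
  Lon: 126° + 4/60 + 16/3600 = 126 + 0.066667 + 0.004444 = 126.071111
  W ⇒ negate
Point 5:
  φ: degrees = first 2 digits = 54, minutes = 55.991; 54 + 55.991/60 = 54.933183
  S → negative
  Longitude: split at 3 digits → 009° and 35.5292′; 9 + 35.5292/60 = 9.592153
  W → negative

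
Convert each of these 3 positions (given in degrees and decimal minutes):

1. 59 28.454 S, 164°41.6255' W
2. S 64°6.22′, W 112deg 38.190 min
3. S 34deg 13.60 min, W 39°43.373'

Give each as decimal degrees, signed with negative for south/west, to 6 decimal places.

1. -59.474233, -164.693758
2. -64.103667, -112.636500
3. -34.226667, -39.722883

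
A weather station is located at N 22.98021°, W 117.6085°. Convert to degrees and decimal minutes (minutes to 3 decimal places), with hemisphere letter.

Latitude: fractional part 0.980210 → 58.81260 minutes
Lon: minutes = (117.608500 − 117) × 60 = 36.51000

22° 58.813′ N, 117° 36.510′ W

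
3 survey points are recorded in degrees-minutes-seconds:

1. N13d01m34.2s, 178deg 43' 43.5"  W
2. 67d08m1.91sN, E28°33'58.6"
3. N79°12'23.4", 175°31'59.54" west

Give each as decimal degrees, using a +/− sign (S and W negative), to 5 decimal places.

Point 1:
  Latitude: 1′ + 34.2″ = 1.57000′; 13 + 1.57000/60 = 13.026167
  N ⇒ keep positive
  Longitude: 178° + 43/60 + 43.5/3600 = 178 + 0.716667 + 0.012083 = 178.728750
  W ⇒ negate
Point 2:
  Latitude: 8′ + 1.91″ = 8.03183′; 67 + 8.03183/60 = 67.133864
  N ⇒ keep positive
  Longitude: 28 + 33/60 + 58.6/3600 = 28.566278
  E ⇒ keep positive
Point 3:
  Latitude: 79° + 12/60 + 23.4/3600 = 79 + 0.200000 + 0.006500 = 79.206500
  N ⇒ keep positive
  Longitude: 175° + 31/60 + 59.54/3600 = 175 + 0.516667 + 0.016539 = 175.533206
  hemisphere W, so the sign is −

1. 13.02617, -178.72875
2. 67.13386, 28.56628
3. 79.20650, -175.53321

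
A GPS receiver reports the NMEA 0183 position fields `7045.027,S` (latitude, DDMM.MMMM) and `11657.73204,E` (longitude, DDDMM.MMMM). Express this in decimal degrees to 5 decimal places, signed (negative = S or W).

-70.75045, 116.96220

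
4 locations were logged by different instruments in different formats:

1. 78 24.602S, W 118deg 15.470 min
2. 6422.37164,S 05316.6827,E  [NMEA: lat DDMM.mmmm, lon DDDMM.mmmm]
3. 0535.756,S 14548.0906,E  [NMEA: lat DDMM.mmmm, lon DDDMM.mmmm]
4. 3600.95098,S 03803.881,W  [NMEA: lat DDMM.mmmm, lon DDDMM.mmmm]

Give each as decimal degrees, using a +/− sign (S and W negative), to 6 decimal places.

Point 1:
  Lat: 78 + 24.602/60 = 78.4100333
  hemisphere S, so the sign is −
  Longitude: 118 + 15.47/60 = 118.2578333
  W ⇒ negate
Point 2:
  Latitude: split at 2 digits → 64° and 22.37164′; 64 + 22.37164/60 = 64.3728607
  S → negative
  λ: degrees = first 3 digits = 53, minutes = 16.6827; 53 + 16.6827/60 = 53.2780450
  E → positive
Point 3:
  φ: degrees = first 2 digits = 5, minutes = 35.756; 5 + 35.756/60 = 5.5959333
  S → negative
  Longitude: degrees = first 3 digits = 145, minutes = 48.0906; 145 + 48.0906/60 = 145.8015100
  E → positive
Point 4:
  Latitude: degrees = first 2 digits = 36, minutes = 0.95098; 36 + 0.95098/60 = 36.0158497
  S ⇒ negate
  Longitude: degrees = first 3 digits = 38, minutes = 3.881; 38 + 3.881/60 = 38.0646833
  W → negative

1. -78.410033, -118.257833
2. -64.372861, 53.278045
3. -5.595933, 145.801510
4. -36.015850, -38.064683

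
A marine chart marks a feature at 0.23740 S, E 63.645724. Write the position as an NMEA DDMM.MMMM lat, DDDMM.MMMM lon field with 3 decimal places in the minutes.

φ: fractional part 0.237400 → 14.24400 minutes
λ: fractional part 0.645724 → 38.74344 minutes

0014.244,S / 06338.743,E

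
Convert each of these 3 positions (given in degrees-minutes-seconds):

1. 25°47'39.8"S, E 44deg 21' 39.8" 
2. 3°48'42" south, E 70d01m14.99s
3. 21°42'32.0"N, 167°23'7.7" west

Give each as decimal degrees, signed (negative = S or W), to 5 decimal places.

1. -25.79439, 44.36106
2. -3.81167, 70.02083
3. 21.70889, -167.38547

Point 1:
  φ: 25 + 47/60 + 39.8/3600 = 25.794389
  S → negative
  Longitude: 21′ + 39.8″ = 21.66333′; 44 + 21.66333/60 = 44.361056
  E ⇒ keep positive
Point 2:
  φ: 48′ + 42″ = 48.70000′; 3 + 48.70000/60 = 3.811667
  hemisphere S, so the sign is −
  λ: 70 + 1/60 + 14.99/3600 = 70.020831
  E ⇒ keep positive
Point 3:
  Latitude: 21° + 42/60 + 32/3600 = 21 + 0.700000 + 0.008889 = 21.708889
  N ⇒ keep positive
  λ: 167 + 23/60 + 7.7/3600 = 167.385472
  hemisphere W, so the sign is −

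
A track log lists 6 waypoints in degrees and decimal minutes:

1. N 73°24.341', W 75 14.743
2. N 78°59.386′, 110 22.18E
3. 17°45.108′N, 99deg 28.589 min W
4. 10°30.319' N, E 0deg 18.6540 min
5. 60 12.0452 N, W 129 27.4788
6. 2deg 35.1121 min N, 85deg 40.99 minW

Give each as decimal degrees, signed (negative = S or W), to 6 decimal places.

Point 1:
  Latitude: 24.341′ = 0.405683°; total 73.4056833
  N → positive
  λ: 75 + 14.743/60 = 75.2457167
  W ⇒ negate
Point 2:
  Lat: 59.386′ = 0.989767°; total 78.9897667
  N → positive
  Lon: 22.18′ = 0.369667°; total 110.3696667
  E → positive
Point 3:
  Lat: 45.108′ = 0.751800°; total 17.7518000
  N → positive
  Longitude: 99 + 28.589/60 = 99.4764833
  W ⇒ negate
Point 4:
  φ: 30.319′ = 0.505317°; total 10.5053167
  N ⇒ keep positive
  Longitude: 0 + 18.654/60 = 0.3109000
  E ⇒ keep positive
Point 5:
  Lat: 60 + 12.0452/60 = 60.2007533
  N ⇒ keep positive
  Lon: 129 + 27.4788/60 = 129.4579800
  hemisphere W, so the sign is −
Point 6:
  Lat: 35.1121′ = 0.585202°; total 2.5852017
  N ⇒ keep positive
  λ: 85 + 40.99/60 = 85.6831667
  hemisphere W, so the sign is −

1. 73.405683, -75.245717
2. 78.989767, 110.369667
3. 17.751800, -99.476483
4. 10.505317, 0.310900
5. 60.200753, -129.457980
6. 2.585202, -85.683167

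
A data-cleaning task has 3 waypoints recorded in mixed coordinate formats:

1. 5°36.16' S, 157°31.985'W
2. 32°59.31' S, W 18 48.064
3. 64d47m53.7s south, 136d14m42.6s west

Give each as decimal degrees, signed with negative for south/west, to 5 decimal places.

1. -5.60267, -157.53308
2. -32.98850, -18.80107
3. -64.79825, -136.24517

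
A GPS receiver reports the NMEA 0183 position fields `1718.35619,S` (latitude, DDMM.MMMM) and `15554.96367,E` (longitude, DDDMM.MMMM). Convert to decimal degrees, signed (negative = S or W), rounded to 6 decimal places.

Latitude: split at 2 digits → 17° and 18.35619′; 17 + 18.35619/60 = 17.3059365
S ⇒ negate
Longitude: split at 3 digits → 155° and 54.96367′; 155 + 54.96367/60 = 155.9160612
E ⇒ keep positive

-17.305937, 155.916061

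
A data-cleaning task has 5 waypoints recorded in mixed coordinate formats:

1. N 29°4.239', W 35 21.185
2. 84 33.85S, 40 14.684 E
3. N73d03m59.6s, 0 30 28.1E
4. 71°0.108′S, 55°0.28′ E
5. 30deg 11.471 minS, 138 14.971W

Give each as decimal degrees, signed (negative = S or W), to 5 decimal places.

1. 29.07065, -35.35308
2. -84.56417, 40.24473
3. 73.06656, 0.50781
4. -71.00180, 55.00467
5. -30.19118, -138.24952

Point 1:
  φ: 4.239′ = 0.070650°; total 29.070650
  N → positive
  Lon: 35 + 21.185/60 = 35.353083
  W ⇒ negate
Point 2:
  Latitude: 84 + 33.85/60 = 84.564167
  S → negative
  λ: 14.684′ = 0.244733°; total 40.244733
  E ⇒ keep positive
Point 3:
  Latitude: 73° + 3/60 + 59.6/3600 = 73 + 0.050000 + 0.016556 = 73.066556
  N → positive
  λ: 0 + 30/60 + 28.1/3600 = 0.507806
  E → positive
Point 4:
  Latitude: 71 + 0.108/60 = 71.001800
  hemisphere S, so the sign is −
  λ: 0.28′ = 0.004667°; total 55.004667
  E → positive
Point 5:
  Lat: 11.471′ = 0.191183°; total 30.191183
  S → negative
  Lon: 138 + 14.971/60 = 138.249517
  W → negative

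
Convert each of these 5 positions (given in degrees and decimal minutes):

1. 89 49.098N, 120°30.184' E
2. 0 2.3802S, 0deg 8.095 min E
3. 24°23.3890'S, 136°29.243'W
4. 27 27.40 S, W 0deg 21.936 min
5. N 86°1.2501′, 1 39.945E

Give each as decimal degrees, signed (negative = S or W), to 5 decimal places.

1. 89.81830, 120.50307
2. -0.03967, 0.13492
3. -24.38982, -136.48738
4. -27.45667, -0.36560
5. 86.02084, 1.66575

Point 1:
  Latitude: 49.098′ = 0.818300°; total 89.818300
  N ⇒ keep positive
  λ: 120 + 30.184/60 = 120.503067
  E ⇒ keep positive
Point 2:
  Latitude: 2.3802′ = 0.039670°; total 0.039670
  S → negative
  Lon: 0 + 8.095/60 = 0.134917
  E → positive
Point 3:
  Latitude: 24 + 23.389/60 = 24.389817
  S ⇒ negate
  Lon: 136 + 29.243/60 = 136.487383
  W → negative
Point 4:
  Lat: 27 + 27.4/60 = 27.456667
  hemisphere S, so the sign is −
  Lon: 0 + 21.936/60 = 0.365600
  W → negative
Point 5:
  φ: 86 + 1.2501/60 = 86.020835
  N ⇒ keep positive
  Lon: 39.945′ = 0.665750°; total 1.665750
  E → positive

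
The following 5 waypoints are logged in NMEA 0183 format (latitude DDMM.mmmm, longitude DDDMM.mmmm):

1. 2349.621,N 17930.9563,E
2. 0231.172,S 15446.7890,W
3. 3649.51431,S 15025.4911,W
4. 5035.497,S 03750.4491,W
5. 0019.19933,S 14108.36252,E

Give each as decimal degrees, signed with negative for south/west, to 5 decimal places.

1. 23.82702, 179.51594
2. -2.51953, -154.77982
3. -36.82524, -150.42485
4. -50.59162, -37.84082
5. -0.31999, 141.13938

Point 1:
  φ: split at 2 digits → 23° and 49.621′; 23 + 49.621/60 = 23.827017
  N → positive
  Longitude: split at 3 digits → 179° and 30.9563′; 179 + 30.9563/60 = 179.515938
  E ⇒ keep positive
Point 2:
  φ: degrees = first 2 digits = 2, minutes = 31.172; 2 + 31.172/60 = 2.519533
  S → negative
  λ: degrees = first 3 digits = 154, minutes = 46.789; 154 + 46.789/60 = 154.779817
  W → negative
Point 3:
  Lat: split at 2 digits → 36° and 49.51431′; 36 + 49.51431/60 = 36.825239
  hemisphere S, so the sign is −
  λ: degrees = first 3 digits = 150, minutes = 25.4911; 150 + 25.4911/60 = 150.424852
  W ⇒ negate
Point 4:
  φ: split at 2 digits → 50° and 35.497′; 50 + 35.497/60 = 50.591617
  S ⇒ negate
  λ: split at 3 digits → 037° and 50.4491′; 37 + 50.4491/60 = 37.840818
  W → negative
Point 5:
  φ: split at 2 digits → 00° and 19.19933′; 0 + 19.19933/60 = 0.319989
  S ⇒ negate
  Longitude: degrees = first 3 digits = 141, minutes = 8.36252; 141 + 8.36252/60 = 141.139375
  E → positive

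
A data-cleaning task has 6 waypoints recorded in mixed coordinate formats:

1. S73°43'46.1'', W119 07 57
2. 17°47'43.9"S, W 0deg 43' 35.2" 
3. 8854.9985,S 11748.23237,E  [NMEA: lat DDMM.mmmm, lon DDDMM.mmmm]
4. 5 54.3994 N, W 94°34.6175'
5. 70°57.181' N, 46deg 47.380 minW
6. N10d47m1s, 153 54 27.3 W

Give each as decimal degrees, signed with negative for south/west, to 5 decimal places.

Point 1:
  Latitude: 73 + 43/60 + 46.1/3600 = 73.729472
  S ⇒ negate
  Longitude: 119° + 7/60 + 57/3600 = 119 + 0.116667 + 0.015833 = 119.132500
  hemisphere W, so the sign is −
Point 2:
  φ: 17° + 47/60 + 43.9/3600 = 17 + 0.783333 + 0.012194 = 17.795528
  S → negative
  Lon: 43′ + 35.2″ = 43.58667′; 0 + 43.58667/60 = 0.726444
  W ⇒ negate
Point 3:
  Latitude: degrees = first 2 digits = 88, minutes = 54.9985; 88 + 54.9985/60 = 88.916642
  hemisphere S, so the sign is −
  Lon: degrees = first 3 digits = 117, minutes = 48.23237; 117 + 48.23237/60 = 117.803873
  E → positive
Point 4:
  Lat: 54.3994′ = 0.906657°; total 5.906657
  N → positive
  Lon: 34.6175′ = 0.576958°; total 94.576958
  hemisphere W, so the sign is −
Point 5:
  Latitude: 57.181′ = 0.953017°; total 70.953017
  N ⇒ keep positive
  Lon: 46 + 47.38/60 = 46.789667
  W ⇒ negate
Point 6:
  Latitude: 10° + 47/60 + 1/3600 = 10 + 0.783333 + 0.000278 = 10.783611
  N → positive
  Lon: 153 + 54/60 + 27.3/3600 = 153.907583
  hemisphere W, so the sign is −

1. -73.72947, -119.13250
2. -17.79553, -0.72644
3. -88.91664, 117.80387
4. 5.90666, -94.57696
5. 70.95302, -46.78967
6. 10.78361, -153.90758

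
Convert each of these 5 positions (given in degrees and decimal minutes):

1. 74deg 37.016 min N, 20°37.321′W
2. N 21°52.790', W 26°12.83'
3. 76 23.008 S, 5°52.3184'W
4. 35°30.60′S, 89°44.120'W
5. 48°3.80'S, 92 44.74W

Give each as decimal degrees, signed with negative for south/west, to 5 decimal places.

Point 1:
  Latitude: 37.016′ = 0.616933°; total 74.616933
  N ⇒ keep positive
  λ: 20 + 37.321/60 = 20.622017
  W ⇒ negate
Point 2:
  Latitude: 52.79′ = 0.879833°; total 21.879833
  N → positive
  λ: 26 + 12.83/60 = 26.213833
  W → negative
Point 3:
  φ: 23.008′ = 0.383467°; total 76.383467
  hemisphere S, so the sign is −
  Lon: 5 + 52.3184/60 = 5.871973
  hemisphere W, so the sign is −
Point 4:
  Latitude: 35 + 30.6/60 = 35.510000
  S → negative
  Lon: 44.12′ = 0.735333°; total 89.735333
  W ⇒ negate
Point 5:
  φ: 3.8′ = 0.063333°; total 48.063333
  S ⇒ negate
  λ: 92 + 44.74/60 = 92.745667
  W ⇒ negate

1. 74.61693, -20.62202
2. 21.87983, -26.21383
3. -76.38347, -5.87197
4. -35.51000, -89.73533
5. -48.06333, -92.74567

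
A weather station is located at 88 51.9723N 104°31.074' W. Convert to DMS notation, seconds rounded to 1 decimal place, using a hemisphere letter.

88°51′58.3″ N, 104°31′4.4″ W

Lat: 51.97230′ → 51′ and 0.97230 × 60 = 58.338″
Lon: 31.07400′ → 31′ and 0.07400 × 60 = 4.440″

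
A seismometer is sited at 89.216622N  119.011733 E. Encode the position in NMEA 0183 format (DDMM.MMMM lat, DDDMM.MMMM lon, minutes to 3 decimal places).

φ: minutes = (89.216622 − 89) × 60 = 12.99732
λ: 119° + 0.011733 × 60 = 119° 0.70398′

8912.997,N / 11900.704,E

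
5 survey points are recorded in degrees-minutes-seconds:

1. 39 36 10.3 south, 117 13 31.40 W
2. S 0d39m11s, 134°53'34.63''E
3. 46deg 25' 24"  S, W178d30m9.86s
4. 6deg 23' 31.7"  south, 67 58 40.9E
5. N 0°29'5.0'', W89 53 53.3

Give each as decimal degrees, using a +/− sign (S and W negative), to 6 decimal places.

1. -39.602861, -117.225389
2. -0.653056, 134.892953
3. -46.423333, -178.502739
4. -6.392139, 67.978028
5. 0.484722, -89.898139

Point 1:
  Lat: 39° + 36/60 + 10.3/3600 = 39 + 0.600000 + 0.002861 = 39.6028611
  S ⇒ negate
  Longitude: 117 + 13/60 + 31.4/3600 = 117.2253889
  W ⇒ negate
Point 2:
  φ: 39′ + 11″ = 39.18333′; 0 + 39.18333/60 = 0.6530556
  S → negative
  Longitude: 53′ + 34.63″ = 53.57717′; 134 + 53.57717/60 = 134.8929528
  E ⇒ keep positive
Point 3:
  φ: 46° + 25/60 + 24/3600 = 46 + 0.416667 + 0.006667 = 46.4233333
  S → negative
  Lon: 178 + 30/60 + 9.86/3600 = 178.5027389
  hemisphere W, so the sign is −
Point 4:
  Lat: 6° + 23/60 + 31.7/3600 = 6 + 0.383333 + 0.008806 = 6.3921389
  S ⇒ negate
  λ: 58′ + 40.9″ = 58.68167′; 67 + 58.68167/60 = 67.9780278
  E ⇒ keep positive
Point 5:
  Latitude: 0 + 29/60 + 5/3600 = 0.4847222
  N ⇒ keep positive
  λ: 53′ + 53.3″ = 53.88833′; 89 + 53.88833/60 = 89.8981389
  W → negative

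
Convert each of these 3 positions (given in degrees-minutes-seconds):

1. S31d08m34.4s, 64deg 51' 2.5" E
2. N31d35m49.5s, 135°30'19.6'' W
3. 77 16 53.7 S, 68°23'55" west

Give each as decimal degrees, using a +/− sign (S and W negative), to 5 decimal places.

1. -31.14289, 64.85069
2. 31.59708, -135.50544
3. -77.28158, -68.39861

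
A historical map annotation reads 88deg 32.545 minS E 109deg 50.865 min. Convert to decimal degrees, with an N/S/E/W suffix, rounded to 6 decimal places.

88.542417° S, 109.847750° E

Latitude: 32.545′ = 0.542417°; total 88.5424167
λ: 109 + 50.865/60 = 109.8477500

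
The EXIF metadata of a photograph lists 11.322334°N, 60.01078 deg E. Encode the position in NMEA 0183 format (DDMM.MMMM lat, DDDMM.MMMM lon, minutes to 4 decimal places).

1119.3400,N / 06000.6468,E

Latitude: 11° + 0.322334 × 60 = 11° 19.340040′
λ: fractional part 0.010780 → 0.646800 minutes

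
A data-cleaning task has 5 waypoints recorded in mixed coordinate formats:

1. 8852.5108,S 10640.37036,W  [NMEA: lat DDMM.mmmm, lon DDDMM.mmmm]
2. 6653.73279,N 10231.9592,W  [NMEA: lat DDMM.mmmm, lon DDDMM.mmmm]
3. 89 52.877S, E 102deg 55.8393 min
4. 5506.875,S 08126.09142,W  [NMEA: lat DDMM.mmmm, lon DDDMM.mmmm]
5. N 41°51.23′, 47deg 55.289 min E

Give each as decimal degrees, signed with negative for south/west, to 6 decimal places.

Point 1:
  Latitude: split at 2 digits → 88° and 52.5108′; 88 + 52.5108/60 = 88.8751800
  S ⇒ negate
  Lon: split at 3 digits → 106° and 40.37036′; 106 + 40.37036/60 = 106.6728393
  W ⇒ negate
Point 2:
  Latitude: split at 2 digits → 66° and 53.73279′; 66 + 53.73279/60 = 66.8955465
  N ⇒ keep positive
  λ: split at 3 digits → 102° and 31.9592′; 102 + 31.9592/60 = 102.5326533
  W → negative
Point 3:
  Lat: 89 + 52.877/60 = 89.8812833
  S ⇒ negate
  Lon: 55.8393′ = 0.930655°; total 102.9306550
  E ⇒ keep positive
Point 4:
  Lat: degrees = first 2 digits = 55, minutes = 6.875; 55 + 6.875/60 = 55.1145833
  S ⇒ negate
  Lon: degrees = first 3 digits = 81, minutes = 26.09142; 81 + 26.09142/60 = 81.4348570
  W → negative
Point 5:
  Lat: 51.23′ = 0.853833°; total 41.8538333
  N → positive
  Longitude: 47 + 55.289/60 = 47.9214833
  E → positive

1. -88.875180, -106.672839
2. 66.895547, -102.532653
3. -89.881283, 102.930655
4. -55.114583, -81.434857
5. 41.853833, 47.921483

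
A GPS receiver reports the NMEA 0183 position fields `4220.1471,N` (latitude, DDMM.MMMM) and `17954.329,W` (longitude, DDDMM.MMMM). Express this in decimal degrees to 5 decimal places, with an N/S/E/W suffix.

φ: degrees = first 2 digits = 42, minutes = 20.1471; 42 + 20.1471/60 = 42.335785
Lon: split at 3 digits → 179° and 54.329′; 179 + 54.329/60 = 179.905483

42.33579° N, 179.90548° W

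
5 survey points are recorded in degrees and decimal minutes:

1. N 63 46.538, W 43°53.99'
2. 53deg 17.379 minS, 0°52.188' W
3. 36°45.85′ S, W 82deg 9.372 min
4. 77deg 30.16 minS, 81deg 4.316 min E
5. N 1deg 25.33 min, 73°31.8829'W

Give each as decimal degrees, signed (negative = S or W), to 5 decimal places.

Point 1:
  Latitude: 63 + 46.538/60 = 63.775633
  N → positive
  Longitude: 43 + 53.99/60 = 43.899833
  W ⇒ negate
Point 2:
  Latitude: 17.379′ = 0.289650°; total 53.289650
  S → negative
  Longitude: 0 + 52.188/60 = 0.869800
  hemisphere W, so the sign is −
Point 3:
  Lat: 45.85′ = 0.764167°; total 36.764167
  S ⇒ negate
  Longitude: 82 + 9.372/60 = 82.156200
  hemisphere W, so the sign is −
Point 4:
  Lat: 77 + 30.16/60 = 77.502667
  S → negative
  Lon: 4.316′ = 0.071933°; total 81.071933
  E → positive
Point 5:
  Latitude: 1 + 25.33/60 = 1.422167
  N → positive
  λ: 31.8829′ = 0.531382°; total 73.531382
  W ⇒ negate

1. 63.77563, -43.89983
2. -53.28965, -0.86980
3. -36.76417, -82.15620
4. -77.50267, 81.07193
5. 1.42217, -73.53138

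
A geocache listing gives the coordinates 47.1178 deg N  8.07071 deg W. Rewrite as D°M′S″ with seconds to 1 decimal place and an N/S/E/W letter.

Lat: 0.117800 × 60 = 7.06800′ → 7′, remainder × 60 = 4.080″
Lon: 0.070710 × 60 = 4.24260′ → 4′, remainder × 60 = 14.556″

47°07′4.1″ N, 8°04′14.6″ W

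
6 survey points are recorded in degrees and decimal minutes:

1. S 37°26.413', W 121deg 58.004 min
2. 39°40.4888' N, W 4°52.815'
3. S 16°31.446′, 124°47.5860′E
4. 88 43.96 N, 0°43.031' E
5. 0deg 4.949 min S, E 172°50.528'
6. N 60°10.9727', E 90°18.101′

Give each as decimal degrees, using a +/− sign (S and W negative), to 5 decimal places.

1. -37.44022, -121.96673
2. 39.67481, -4.88025
3. -16.52410, 124.79310
4. 88.73267, 0.71718
5. -0.08248, 172.84213
6. 60.18288, 90.30168

Point 1:
  Lat: 26.413′ = 0.440217°; total 37.440217
  S ⇒ negate
  Longitude: 121 + 58.004/60 = 121.966733
  W → negative
Point 2:
  Latitude: 40.4888′ = 0.674813°; total 39.674813
  N ⇒ keep positive
  Lon: 4 + 52.815/60 = 4.880250
  W ⇒ negate
Point 3:
  Lat: 31.446′ = 0.524100°; total 16.524100
  S → negative
  Longitude: 124 + 47.586/60 = 124.793100
  E → positive
Point 4:
  Lat: 43.96′ = 0.732667°; total 88.732667
  N ⇒ keep positive
  λ: 0 + 43.031/60 = 0.717183
  E → positive
Point 5:
  Lat: 0 + 4.949/60 = 0.082483
  hemisphere S, so the sign is −
  Longitude: 50.528′ = 0.842133°; total 172.842133
  E ⇒ keep positive
Point 6:
  Lat: 60 + 10.9727/60 = 60.182878
  N → positive
  Longitude: 18.101′ = 0.301683°; total 90.301683
  E ⇒ keep positive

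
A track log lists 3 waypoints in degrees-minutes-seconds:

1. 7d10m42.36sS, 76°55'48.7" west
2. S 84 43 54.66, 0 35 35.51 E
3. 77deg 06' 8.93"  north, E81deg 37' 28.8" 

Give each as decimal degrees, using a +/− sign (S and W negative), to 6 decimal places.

1. -7.178433, -76.930194
2. -84.731850, 0.593197
3. 77.102481, 81.624667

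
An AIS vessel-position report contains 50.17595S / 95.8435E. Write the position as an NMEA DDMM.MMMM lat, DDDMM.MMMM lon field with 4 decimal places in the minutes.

Latitude: fractional part 0.175950 → 10.557000 minutes
λ: fractional part 0.843500 → 50.610000 minutes

5010.5570,S / 09550.6100,E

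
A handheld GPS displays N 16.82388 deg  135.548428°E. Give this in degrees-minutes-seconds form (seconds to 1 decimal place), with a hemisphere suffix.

Latitude: 0.823880 × 60 = 49.43280′ → 49′, remainder × 60 = 25.968″
Lon: whole degrees 135; 32.90568′ → 32′ and 54.341″

16°49′26.0″ N, 135°32′54.3″ E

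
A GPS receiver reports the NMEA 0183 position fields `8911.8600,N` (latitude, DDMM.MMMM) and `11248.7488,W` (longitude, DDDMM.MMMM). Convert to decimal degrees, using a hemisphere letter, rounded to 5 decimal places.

φ: degrees = first 2 digits = 89, minutes = 11.86; 89 + 11.86/60 = 89.197667
λ: split at 3 digits → 112° and 48.7488′; 112 + 48.7488/60 = 112.812480

89.19767° N, 112.81248° W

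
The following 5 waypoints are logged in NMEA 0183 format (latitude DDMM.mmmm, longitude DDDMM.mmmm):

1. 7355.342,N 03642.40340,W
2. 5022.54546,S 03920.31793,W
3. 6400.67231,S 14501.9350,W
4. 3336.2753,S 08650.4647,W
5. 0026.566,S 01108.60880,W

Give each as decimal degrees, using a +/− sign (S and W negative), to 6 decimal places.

1. 73.922367, -36.706723
2. -50.375758, -39.338632
3. -64.011205, -145.032250
4. -33.604588, -86.841078
5. -0.442767, -11.143480

Point 1:
  Latitude: split at 2 digits → 73° and 55.342′; 73 + 55.342/60 = 73.9223667
  N ⇒ keep positive
  Lon: degrees = first 3 digits = 36, minutes = 42.4034; 36 + 42.4034/60 = 36.7067233
  W ⇒ negate
Point 2:
  Lat: degrees = first 2 digits = 50, minutes = 22.54546; 50 + 22.54546/60 = 50.3757577
  S ⇒ negate
  Lon: degrees = first 3 digits = 39, minutes = 20.31793; 39 + 20.31793/60 = 39.3386322
  hemisphere W, so the sign is −
Point 3:
  Lat: degrees = first 2 digits = 64, minutes = 0.67231; 64 + 0.67231/60 = 64.0112052
  S ⇒ negate
  Lon: degrees = first 3 digits = 145, minutes = 1.935; 145 + 1.935/60 = 145.0322500
  W → negative
Point 4:
  φ: degrees = first 2 digits = 33, minutes = 36.2753; 33 + 36.2753/60 = 33.6045883
  S ⇒ negate
  Lon: degrees = first 3 digits = 86, minutes = 50.4647; 86 + 50.4647/60 = 86.8410783
  W → negative
Point 5:
  φ: split at 2 digits → 00° and 26.566′; 0 + 26.566/60 = 0.4427667
  hemisphere S, so the sign is −
  λ: split at 3 digits → 011° and 8.6088′; 11 + 8.6088/60 = 11.1434800
  hemisphere W, so the sign is −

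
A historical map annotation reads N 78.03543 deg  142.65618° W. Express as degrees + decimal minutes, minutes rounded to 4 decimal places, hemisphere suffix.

Latitude: 78° + 0.035430 × 60 = 78° 2.125800′
Longitude: fractional part 0.656180 → 39.370800 minutes

78° 2.1258′ N, 142° 39.3708′ W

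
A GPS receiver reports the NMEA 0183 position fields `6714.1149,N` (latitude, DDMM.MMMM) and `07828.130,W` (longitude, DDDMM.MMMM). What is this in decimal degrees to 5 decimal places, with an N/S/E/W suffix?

φ: split at 2 digits → 67° and 14.1149′; 67 + 14.1149/60 = 67.235248
Lon: split at 3 digits → 078° and 28.13′; 78 + 28.13/60 = 78.468833

67.23525° N, 78.46883° W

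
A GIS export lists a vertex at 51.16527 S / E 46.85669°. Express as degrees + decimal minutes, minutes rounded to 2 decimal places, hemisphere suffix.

Latitude: fractional part 0.165270 → 9.9162 minutes
Longitude: 46° + 0.856690 × 60 = 46° 51.4014′

51° 9.92′ S, 46° 51.40′ E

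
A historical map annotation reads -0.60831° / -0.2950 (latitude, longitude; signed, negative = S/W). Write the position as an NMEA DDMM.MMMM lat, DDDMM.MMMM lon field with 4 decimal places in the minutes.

Latitude is negative → S; |value| = 0.608310
Lat: fractional part 0.608310 → 36.498600 minutes
Longitude is negative → W; |value| = 0.295000
Longitude: fractional part 0.295000 → 17.700000 minutes

0036.4986,S / 00017.7000,W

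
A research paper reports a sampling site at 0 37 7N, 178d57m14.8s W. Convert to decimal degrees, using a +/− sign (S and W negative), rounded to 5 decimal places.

φ: 0° + 37/60 + 7/3600 = 0 + 0.616667 + 0.001944 = 0.618611
N ⇒ keep positive
Lon: 178° + 57/60 + 14.8/3600 = 178 + 0.950000 + 0.004111 = 178.954111
W → negative

0.61861, -178.95411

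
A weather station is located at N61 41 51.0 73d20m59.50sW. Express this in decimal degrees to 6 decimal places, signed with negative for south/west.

61.697500, -73.349861

φ: 41′ + 51″ = 41.85000′; 61 + 41.85000/60 = 61.6975000
N → positive
Longitude: 73° + 20/60 + 59.5/3600 = 73 + 0.333333 + 0.016528 = 73.3498611
hemisphere W, so the sign is −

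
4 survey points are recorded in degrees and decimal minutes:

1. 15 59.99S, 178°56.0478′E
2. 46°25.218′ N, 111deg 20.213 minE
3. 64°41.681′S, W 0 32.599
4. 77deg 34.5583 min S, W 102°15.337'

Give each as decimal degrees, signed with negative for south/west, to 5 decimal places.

Point 1:
  Lat: 59.99′ = 0.999833°; total 15.999833
  S ⇒ negate
  Longitude: 178 + 56.0478/60 = 178.934130
  E ⇒ keep positive
Point 2:
  Lat: 25.218′ = 0.420300°; total 46.420300
  N → positive
  λ: 20.213′ = 0.336883°; total 111.336883
  E ⇒ keep positive
Point 3:
  Lat: 41.681′ = 0.694683°; total 64.694683
  S → negative
  Lon: 32.599′ = 0.543317°; total 0.543317
  W ⇒ negate
Point 4:
  φ: 77 + 34.5583/60 = 77.575972
  hemisphere S, so the sign is −
  λ: 102 + 15.337/60 = 102.255617
  hemisphere W, so the sign is −

1. -15.99983, 178.93413
2. 46.42030, 111.33688
3. -64.69468, -0.54332
4. -77.57597, -102.25562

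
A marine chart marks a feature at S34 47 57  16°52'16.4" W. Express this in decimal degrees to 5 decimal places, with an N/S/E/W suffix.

Lat: 34 + 47/60 + 57/3600 = 34.799167
λ: 16 + 52/60 + 16.4/3600 = 16.871222

34.79917° S, 16.87122° W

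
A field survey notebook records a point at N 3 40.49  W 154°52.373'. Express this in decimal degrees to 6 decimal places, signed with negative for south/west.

3.674833, -154.872883

Latitude: 3 + 40.49/60 = 3.6748333
N → positive
Longitude: 52.373′ = 0.872883°; total 154.8728833
hemisphere W, so the sign is −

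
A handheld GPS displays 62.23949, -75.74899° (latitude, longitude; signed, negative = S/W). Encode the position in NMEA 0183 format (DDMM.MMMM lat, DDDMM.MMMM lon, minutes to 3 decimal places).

6214.369,N / 07544.939,W

Latitude: minutes = (62.239490 − 62) × 60 = 14.36940
Longitude is negative → W; |value| = 75.748990
λ: fractional part 0.748990 → 44.93940 minutes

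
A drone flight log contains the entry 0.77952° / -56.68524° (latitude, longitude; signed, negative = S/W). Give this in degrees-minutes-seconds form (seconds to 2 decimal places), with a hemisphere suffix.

0°46′46.27″ N, 56°41′6.86″ W

φ: whole degrees 0; 46.77120′ → 46′ and 46.2720″
Longitude is negative → W; |value| = 56.685240
Lon: 0.685240 × 60 = 41.11440′ → 41′, remainder × 60 = 6.8640″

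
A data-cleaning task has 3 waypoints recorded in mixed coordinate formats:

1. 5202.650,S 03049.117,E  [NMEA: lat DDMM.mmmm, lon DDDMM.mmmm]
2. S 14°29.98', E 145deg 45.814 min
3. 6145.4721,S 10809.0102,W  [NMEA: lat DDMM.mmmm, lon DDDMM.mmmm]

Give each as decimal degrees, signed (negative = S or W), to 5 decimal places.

Point 1:
  Latitude: split at 2 digits → 52° and 2.65′; 52 + 2.65/60 = 52.044167
  hemisphere S, so the sign is −
  Lon: degrees = first 3 digits = 30, minutes = 49.117; 30 + 49.117/60 = 30.818617
  E ⇒ keep positive
Point 2:
  φ: 29.98′ = 0.499667°; total 14.499667
  S → negative
  Lon: 145 + 45.814/60 = 145.763567
  E → positive
Point 3:
  Lat: degrees = first 2 digits = 61, minutes = 45.4721; 61 + 45.4721/60 = 61.757868
  hemisphere S, so the sign is −
  Lon: split at 3 digits → 108° and 9.0102′; 108 + 9.0102/60 = 108.150170
  W → negative

1. -52.04417, 30.81862
2. -14.49967, 145.76357
3. -61.75787, -108.15017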